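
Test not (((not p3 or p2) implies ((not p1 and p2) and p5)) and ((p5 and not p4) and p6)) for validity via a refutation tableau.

Assume the negation and expand:
Initial set: {not not (((not p3 or p2) implies ((not p1 and p2) and p5)) and ((p5 and not p4) and p6))}.
not not (((not p3 or p2) implies ((not p1 and p2) and p5)) and ((p5 and not p4) and p6)): α-rule — add ((not p3 or p2) implies ((not p1 and p2) and p5)), ((p5 and not p4) and p6).
((p5 and not p4) and p6): α-rule — add (p5 and not p4), p6.
(p5 and not p4): α-rule — add p5, not p4.
((not p3 or p2) implies ((not p1 and p2) and p5)): β-rule — branch into not (not p3 or p2)  //  ((not p1 and p2) and p5).
  branch 1 (add not (not p3 or p2)):
    not (not p3 or p2): α-rule — add not not p3, not p2.
    ○ open, literals {p2=false, p3=true, p4=false, p5=true, p6=true}.
  branch 2 (add ((not p1 and p2) and p5)):
    ((not p1 and p2) and p5): α-rule — add (not p1 and p2), p5.
    (not p1 and p2): α-rule — add not p1, p2.
    ○ open, literals {p1=false, p2=true, p4=false, p5=true, p6=true}.
0 branches closed, 2 open.
An open branch gives a countermodel: p2=false, p3=true, p4=false, p5=true, p6=true (unmentioned atoms arbitrary); under it the original formula is false.

Not valid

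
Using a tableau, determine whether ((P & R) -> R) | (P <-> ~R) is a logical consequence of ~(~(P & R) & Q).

Initial set: {~(~(P & R) & Q); ~(((P & R) -> R) | (P <-> ~R))}.
~(((P & R) -> R) | (P <-> ~R)): α-rule — add ~((P & R) -> R), ~(P <-> ~R).
~((P & R) -> R): α-rule — add (P & R), ~R.
(P & R): α-rule — add P, R.
× closes — contains both R and ~R.
All 1 branch closes.
Every branch closed, so the premises entail the conclusion.

Yes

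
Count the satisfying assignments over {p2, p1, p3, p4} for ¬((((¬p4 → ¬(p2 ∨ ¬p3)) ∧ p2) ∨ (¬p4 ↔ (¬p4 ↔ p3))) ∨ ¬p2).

2

Initial set: {¬((((¬p4 → ¬(p2 ∨ ¬p3)) ∧ p2) ∨ (¬p4 ↔ (¬p4 ↔ p3))) ∨ ¬p2)}.
¬((((¬p4 → ¬(p2 ∨ ¬p3)) ∧ p2) ∨ (¬p4 ↔ (¬p4 ↔ p3))) ∨ ¬p2): α-rule — add ¬(((¬p4 → ¬(p2 ∨ ¬p3)) ∧ p2) ∨ (¬p4 ↔ (¬p4 ↔ p3))), ¬¬p2.
¬(((¬p4 → ¬(p2 ∨ ¬p3)) ∧ p2) ∨ (¬p4 ↔ (¬p4 ↔ p3))): α-rule — add ¬((¬p4 → ¬(p2 ∨ ¬p3)) ∧ p2), ¬(¬p4 ↔ (¬p4 ↔ p3)).
¬((¬p4 → ¬(p2 ∨ ¬p3)) ∧ p2): β-rule — branch into ¬(¬p4 → ¬(p2 ∨ ¬p3))  //  ¬p2.
  branch 1 (add ¬(¬p4 → ¬(p2 ∨ ¬p3))):
    ¬(¬p4 → ¬(p2 ∨ ¬p3)): α-rule — add ¬p4, ¬¬(p2 ∨ ¬p3).
    ¬(¬p4 ↔ (¬p4 ↔ p3)): β-rule — branch into ¬p4, ¬(¬p4 ↔ p3)  //  ¬¬p4, (¬p4 ↔ p3).
      branch 1.1 (add ¬p4, ¬(¬p4 ↔ p3)):
        ¬¬(p2 ∨ ¬p3): β-rule — branch into p2  //  ¬p3.
          branch 1.1.1 (add p2):
            ¬(¬p4 ↔ p3): β-rule — branch into ¬p4, ¬p3  //  ¬¬p4, p3.
              branch 1.1.1.1 (add ¬p4, ¬p3):
                ○ open, literals {p2=true, p3=false, p4=false}.
              branch 1.1.1.2 (add ¬¬p4, p3):
                × closes — contains both p4 and ¬p4.
          branch 1.1.2 (add ¬p3):
            ¬(¬p4 ↔ p3): β-rule — branch into ¬p4, ¬p3  //  ¬¬p4, p3.
              branch 1.1.2.1 (add ¬p4, ¬p3):
                ○ open, literals {p2=true, p3=false, p4=false}.
              branch 1.1.2.2 (add ¬¬p4, p3):
                × closes — contains both p4 and ¬p4.
      branch 1.2 (add ¬¬p4, (¬p4 ↔ p3)):
        × closes — contains both p4 and ¬p4.
  branch 2 (add ¬p2):
    × closes — contains both p2 and ¬p2.
4 branches closed, 2 open.
Each open branch fixes some atoms; the unmentioned ones are free. Counting distinct full assignments: branch {p2=true, p3=false, p4=false} (p1) contributes 2 new; branch {p2=true, p3=false, p4=false} (p1) contributes 0 new. Total: 2.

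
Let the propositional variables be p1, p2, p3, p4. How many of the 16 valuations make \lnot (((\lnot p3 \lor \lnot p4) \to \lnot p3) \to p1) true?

Initial set: {T \lnot (((\lnot p3 \lor \lnot p4) \to \lnot p3) \to p1)}.
T \lnot (((\lnot p3 \lor \lnot p4) \to \lnot p3) \to p1): α-rule — add T ((\lnot p3 \lor \lnot p4) \to \lnot p3), F p1.
T ((\lnot p3 \lor \lnot p4) \to \lnot p3): β-rule — branch into F (\lnot p3 \lor \lnot p4)  //  T \lnot p3.
  branch 1 (add F (\lnot p3 \lor \lnot p4)):
    F (\lnot p3 \lor \lnot p4): α-rule — add F \lnot p3, F \lnot p4.
    ○ open, literals {p1=0, p3=1, p4=1}.
  branch 2 (add T \lnot p3):
    ○ open, literals {p1=0, p3=0}.
0 branches closed, 2 open.
Each open branch fixes some atoms; the unmentioned ones are free. Counting distinct full assignments: branch {p1=0, p3=1, p4=1} (p2) contributes 2 new; branch {p1=0, p3=0} (p2, p4) contributes 4 new. Total: 6.

6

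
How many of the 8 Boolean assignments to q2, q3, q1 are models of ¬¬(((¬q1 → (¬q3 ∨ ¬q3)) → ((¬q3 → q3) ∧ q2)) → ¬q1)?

Initial set: {T ¬¬(((¬q1 → (¬q3 ∨ ¬q3)) → ((¬q3 → q3) ∧ q2)) → ¬q1)}.
T ¬¬(((¬q1 → (¬q3 ∨ ¬q3)) → ((¬q3 → q3) ∧ q2)) → ¬q1): drop double negation, giving T (((¬q1 → (¬q3 ∨ ¬q3)) → ((¬q3 → q3) ∧ q2)) → ¬q1).
T (((¬q1 → (¬q3 ∨ ¬q3)) → ((¬q3 → q3) ∧ q2)) → ¬q1): β-rule — branch into F ((¬q1 → (¬q3 ∨ ¬q3)) → ((¬q3 → q3) ∧ q2))  //  T ¬q1.
  branch 1 (add F ((¬q1 → (¬q3 ∨ ¬q3)) → ((¬q3 → q3) ∧ q2))):
    F ((¬q1 → (¬q3 ∨ ¬q3)) → ((¬q3 → q3) ∧ q2)): α-rule — add T (¬q1 → (¬q3 ∨ ¬q3)), F ((¬q3 → q3) ∧ q2).
    T (¬q1 → (¬q3 ∨ ¬q3)): β-rule — branch into F ¬q1  //  T (¬q3 ∨ ¬q3).
      branch 1.1 (add F ¬q1):
        F ((¬q3 → q3) ∧ q2): β-rule — branch into F (¬q3 → q3)  //  F q2.
          branch 1.1.1 (add F (¬q3 → q3)):
            F (¬q3 → q3): α-rule — add T ¬q3, F q3.
            ○ open, literals {q1=T, q3=F}.
          branch 1.1.2 (add F q2):
            ○ open, literals {q1=T, q2=F}.
      branch 1.2 (add T (¬q3 ∨ ¬q3)):
        F ((¬q3 → q3) ∧ q2): β-rule — branch into F (¬q3 → q3)  //  F q2.
          branch 1.2.1 (add F (¬q3 → q3)):
            F (¬q3 → q3): α-rule — add T ¬q3, F q3.
            T (¬q3 ∨ ¬q3): β-rule — branch into T ¬q3  //  T ¬q3.
              branch 1.2.1.1 (add T ¬q3):
                ○ open, literals {q3=F}.
              branch 1.2.1.2 (add T ¬q3):
                ○ open, literals {q3=F}.
          branch 1.2.2 (add F q2):
            T (¬q3 ∨ ¬q3): β-rule — branch into T ¬q3  //  T ¬q3.
              branch 1.2.2.1 (add T ¬q3):
                ○ open, literals {q2=F, q3=F}.
              branch 1.2.2.2 (add T ¬q3):
                ○ open, literals {q2=F, q3=F}.
  branch 2 (add T ¬q1):
    ○ open, literals {q1=F}.
0 branches closed, 7 open.
Each open branch fixes some atoms; the unmentioned ones are free. Counting distinct full assignments: branch {q1=T, q3=F} (q2) contributes 2 new; branch {q1=T, q2=F} (q3) contributes 1 new; branch {q3=F} (q2, q1) contributes 2 new; branch {q3=F} (q2, q1) contributes 0 new; branch {q2=F, q3=F} (q1) contributes 0 new; branch {q2=F, q3=F} (q1) contributes 0 new; branch {q1=F} (q2, q3) contributes 2 new. Total: 7.

7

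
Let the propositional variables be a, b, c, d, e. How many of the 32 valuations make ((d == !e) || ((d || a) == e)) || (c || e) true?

Initial set: {(((d == !e) || ((d || a) == e)) || (c || e))}.
(((d == !e) || ((d || a) == e)) || (c || e)): β-rule — branch into ((d == !e) || ((d || a) == e))  //  (c || e).
  branch 1 (add ((d == !e) || ((d || a) == e))):
    ((d == !e) || ((d || a) == e)): β-rule — branch into (d == !e)  //  ((d || a) == e).
      branch 1.1 (add (d == !e)):
        (d == !e): β-rule — branch into d, !e  //  !d, !!e.
          branch 1.1.1 (add d, !e):
            ○ open, literals {d=true, e=false}.
          branch 1.1.2 (add !d, !!e):
            ○ open, literals {d=false, e=true}.
      branch 1.2 (add ((d || a) == e)):
        ((d || a) == e): β-rule — branch into (d || a), e  //  !(d || a), !e.
          branch 1.2.1 (add (d || a), e):
            (d || a): β-rule — branch into d  //  a.
              branch 1.2.1.1 (add d):
                ○ open, literals {d=true, e=true}.
              branch 1.2.1.2 (add a):
                ○ open, literals {a=true, e=true}.
          branch 1.2.2 (add !(d || a), !e):
            !(d || a): α-rule — add !d, !a.
            ○ open, literals {a=false, d=false, e=false}.
  branch 2 (add (c || e)):
    (c || e): β-rule — branch into c  //  e.
      branch 2.1 (add c):
        ○ open, literals {c=true}.
      branch 2.2 (add e):
        ○ open, literals {e=true}.
0 branches closed, 7 open.
Each open branch fixes some atoms; the unmentioned ones are free. Counting distinct full assignments: branch {d=true, e=false} (a, b, c) contributes 8 new; branch {d=false, e=true} (a, b, c) contributes 8 new; branch {d=true, e=true} (a, b, c) contributes 8 new; branch {a=true, e=true} (b, c, d) contributes 0 new; branch {a=false, d=false, e=false} (b, c) contributes 4 new; branch {c=true} (a, b, d, e) contributes 2 new; branch {e=true} (a, b, c, d) contributes 0 new. Total: 30.

30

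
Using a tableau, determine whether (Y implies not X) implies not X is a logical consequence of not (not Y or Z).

Yes

Initial set: {not (not Y or Z); not ((Y implies not X) implies not X)}.
not (not Y or Z): α-rule — add not not Y, not Z.
not ((Y implies not X) implies not X): α-rule — add (Y implies not X), not not X.
(Y implies not X): β-rule — branch into not Y  //  not X.
  branch 1 (add not Y):
    × closes — contains both Y and not Y.
  branch 2 (add not X):
    × closes — contains both X and not X.
All 2 branches close.
Every branch closed, so the premises entail the conclusion.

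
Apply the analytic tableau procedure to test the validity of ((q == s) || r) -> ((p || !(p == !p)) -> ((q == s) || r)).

Assume the negation and expand:
Initial set: {!(((q == s) || r) -> ((p || !(p == !p)) -> ((q == s) || r)))}.
!(((q == s) || r) -> ((p || !(p == !p)) -> ((q == s) || r))): α-rule — add ((q == s) || r), !((p || !(p == !p)) -> ((q == s) || r)).
!((p || !(p == !p)) -> ((q == s) || r)): α-rule — add (p || !(p == !p)), !((q == s) || r).
!((q == s) || r): α-rule — add !(q == s), !r.
((q == s) || r): β-rule — branch into (q == s)  //  r.
  branch 1 (add (q == s)):
    (p || !(p == !p)): β-rule — branch into p  //  !(p == !p).
      branch 1.1 (add p):
        !(q == s): β-rule — branch into q, !s  //  !q, s.
          branch 1.1.1 (add q, !s):
            (q == s): β-rule — branch into q, s  //  !q, !s.
              branch 1.1.1.1 (add q, s):
                × closes — contains both s and !s.
              branch 1.1.1.2 (add !q, !s):
                × closes — contains both q and !q.
          branch 1.1.2 (add !q, s):
            (q == s): β-rule — branch into q, s  //  !q, !s.
              branch 1.1.2.1 (add q, s):
                × closes — contains both q and !q.
              branch 1.1.2.2 (add !q, !s):
                × closes — contains both s and !s.
      branch 1.2 (add !(p == !p)):
        !(q == s): β-rule — branch into q, !s  //  !q, s.
          branch 1.2.1 (add q, !s):
            (q == s): β-rule — branch into q, s  //  !q, !s.
              branch 1.2.1.1 (add q, s):
                × closes — contains both s and !s.
              branch 1.2.1.2 (add !q, !s):
                × closes — contains both q and !q.
          branch 1.2.2 (add !q, s):
            (q == s): β-rule — branch into q, s  //  !q, !s.
              branch 1.2.2.1 (add q, s):
                × closes — contains both q and !q.
              branch 1.2.2.2 (add !q, !s):
                × closes — contains both s and !s.
  branch 2 (add r):
    × closes — contains both r and !r.
All 9 branches close.
Every branch closed, so the negation is unsatisfiable and the formula is valid.

Valid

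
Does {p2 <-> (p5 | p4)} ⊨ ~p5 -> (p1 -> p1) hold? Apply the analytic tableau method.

Yes

Initial set: {(p2 <-> (p5 | p4)); ~(~p5 -> (p1 -> p1))}.
~(~p5 -> (p1 -> p1)): α-rule — add ~p5, ~(p1 -> p1).
~(p1 -> p1): α-rule — add p1, ~p1.
× closes — contains both p1 and ~p1.
All 1 branch closes.
Every branch closed, so the premises entail the conclusion.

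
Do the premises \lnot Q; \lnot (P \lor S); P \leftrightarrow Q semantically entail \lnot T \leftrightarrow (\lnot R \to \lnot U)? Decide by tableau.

Initial set: {T \lnot Q; T \lnot (P \lor S); T (P \leftrightarrow Q); F (\lnot T \leftrightarrow (\lnot R \to \lnot U))}.
T \lnot (P \lor S): α-rule — add F P, F S.
T (P \leftrightarrow Q): β-rule — branch into T P, T Q  //  F P, F Q.
  branch 1 (add T P, T Q):
    × closes — contains both P and \lnot P.
  branch 2 (add F P, F Q):
    F (\lnot T \leftrightarrow (\lnot R \to \lnot U)): β-rule — branch into T \lnot T, F (\lnot R \to \lnot U)  //  F \lnot T, T (\lnot R \to \lnot U).
      branch 2.1 (add T \lnot T, F (\lnot R \to \lnot U)):
        F (\lnot R \to \lnot U): α-rule — add T \lnot R, F \lnot U.
        ○ open, literals {P=0, Q=0, R=0, S=0, T=0, U=1}.
      branch 2.2 (add F \lnot T, T (\lnot R \to \lnot U)):
        T (\lnot R \to \lnot U): β-rule — branch into F \lnot R  //  T \lnot U.
          branch 2.2.1 (add F \lnot R):
            ○ open, literals {P=0, Q=0, R=1, S=0, T=1}.
          branch 2.2.2 (add T \lnot U):
            ○ open, literals {P=0, Q=0, S=0, T=1, U=0}.
1 branch closed, 3 open.
An open branch gives a countermodel: P=0, Q=0, R=0, S=0, T=0, U=1 (unmentioned atoms arbitrary); the premises hold there but the conclusion fails.

No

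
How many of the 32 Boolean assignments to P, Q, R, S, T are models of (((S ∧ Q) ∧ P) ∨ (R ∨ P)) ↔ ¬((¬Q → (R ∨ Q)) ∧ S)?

16

Initial set: {T ((((S ∧ Q) ∧ P) ∨ (R ∨ P)) ↔ ¬((¬Q → (R ∨ Q)) ∧ S))}.
T ((((S ∧ Q) ∧ P) ∨ (R ∨ P)) ↔ ¬((¬Q → (R ∨ Q)) ∧ S)): β-rule — branch into T (((S ∧ Q) ∧ P) ∨ (R ∨ P)), T ¬((¬Q → (R ∨ Q)) ∧ S)  //  F (((S ∧ Q) ∧ P) ∨ (R ∨ P)), F ¬((¬Q → (R ∨ Q)) ∧ S).
  branch 1 (add T (((S ∧ Q) ∧ P) ∨ (R ∨ P)), T ¬((¬Q → (R ∨ Q)) ∧ S)):
    T (((S ∧ Q) ∧ P) ∨ (R ∨ P)): β-rule — branch into T ((S ∧ Q) ∧ P)  //  T (R ∨ P).
      branch 1.1 (add T ((S ∧ Q) ∧ P)):
        T ((S ∧ Q) ∧ P): α-rule — add T (S ∧ Q), T P.
        T (S ∧ Q): α-rule — add T S, T Q.
        T ¬((¬Q → (R ∨ Q)) ∧ S): β-rule — branch into F (¬Q → (R ∨ Q))  //  F S.
          branch 1.1.1 (add F (¬Q → (R ∨ Q))):
            F (¬Q → (R ∨ Q)): α-rule — add T ¬Q, F (R ∨ Q).
            × closes — contains both Q and ¬Q.
          branch 1.1.2 (add F S):
            × closes — contains both S and ¬S.
      branch 1.2 (add T (R ∨ P)):
        T ¬((¬Q → (R ∨ Q)) ∧ S): β-rule — branch into F (¬Q → (R ∨ Q))  //  F S.
          branch 1.2.1 (add F (¬Q → (R ∨ Q))):
            F (¬Q → (R ∨ Q)): α-rule — add T ¬Q, F (R ∨ Q).
            F (R ∨ Q): α-rule — add F R, F Q.
            T (R ∨ P): β-rule — branch into T R  //  T P.
              branch 1.2.1.1 (add T R):
                × closes — contains both R and ¬R.
              branch 1.2.1.2 (add T P):
                ○ open, literals {P=true, Q=false, R=false}.
          branch 1.2.2 (add F S):
            T (R ∨ P): β-rule — branch into T R  //  T P.
              branch 1.2.2.1 (add T R):
                ○ open, literals {R=true, S=false}.
              branch 1.2.2.2 (add T P):
                ○ open, literals {P=true, S=false}.
  branch 2 (add F (((S ∧ Q) ∧ P) ∨ (R ∨ P)), F ¬((¬Q → (R ∨ Q)) ∧ S)):
    F (((S ∧ Q) ∧ P) ∨ (R ∨ P)): α-rule — add F ((S ∧ Q) ∧ P), F (R ∨ P).
    F ¬((¬Q → (R ∨ Q)) ∧ S): α-rule — add T (¬Q → (R ∨ Q)), T S.
    F (R ∨ P): α-rule — add F R, F P.
    F ((S ∧ Q) ∧ P): β-rule — branch into F (S ∧ Q)  //  F P.
      branch 2.1 (add F (S ∧ Q)):
        T (¬Q → (R ∨ Q)): β-rule — branch into F ¬Q  //  T (R ∨ Q).
          branch 2.1.1 (add F ¬Q):
            F (S ∧ Q): β-rule — branch into F S  //  F Q.
              branch 2.1.1.1 (add F S):
                × closes — contains both S and ¬S.
              branch 2.1.1.2 (add F Q):
                × closes — contains both Q and ¬Q.
          branch 2.1.2 (add T (R ∨ Q)):
            F (S ∧ Q): β-rule — branch into F S  //  F Q.
              branch 2.1.2.1 (add F S):
                × closes — contains both S and ¬S.
              branch 2.1.2.2 (add F Q):
                T (R ∨ Q): β-rule — branch into T R  //  T Q.
                  branch 2.1.2.2.1 (add T R):
                    × closes — contains both R and ¬R.
                  branch 2.1.2.2.2 (add T Q):
                    × closes — contains both Q and ¬Q.
      branch 2.2 (add F P):
        T (¬Q → (R ∨ Q)): β-rule — branch into F ¬Q  //  T (R ∨ Q).
          branch 2.2.1 (add F ¬Q):
            ○ open, literals {P=false, Q=true, R=false, S=true}.
          branch 2.2.2 (add T (R ∨ Q)):
            T (R ∨ Q): β-rule — branch into T R  //  T Q.
              branch 2.2.2.1 (add T R):
                × closes — contains both R and ¬R.
              branch 2.2.2.2 (add T Q):
                ○ open, literals {P=false, Q=true, R=false, S=true}.
9 branches closed, 5 open.
Each open branch fixes some atoms; the unmentioned ones are free. Counting distinct full assignments: branch {P=true, Q=false, R=false} (S, T) contributes 4 new; branch {R=true, S=false} (P, Q, T) contributes 8 new; branch {P=true, S=false} (Q, R, T) contributes 2 new; branch {P=false, Q=true, R=false, S=true} (T) contributes 2 new; branch {P=false, Q=true, R=false, S=true} (T) contributes 0 new. Total: 16.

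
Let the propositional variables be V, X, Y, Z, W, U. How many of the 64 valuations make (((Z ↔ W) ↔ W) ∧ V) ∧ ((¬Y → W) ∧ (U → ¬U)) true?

Initial set: {((((Z ↔ W) ↔ W) ∧ V) ∧ ((¬Y → W) ∧ (U → ¬U)))}.
((((Z ↔ W) ↔ W) ∧ V) ∧ ((¬Y → W) ∧ (U → ¬U))): α-rule — add (((Z ↔ W) ↔ W) ∧ V), ((¬Y → W) ∧ (U → ¬U)).
(((Z ↔ W) ↔ W) ∧ V): α-rule — add ((Z ↔ W) ↔ W), V.
((¬Y → W) ∧ (U → ¬U)): α-rule — add (¬Y → W), (U → ¬U).
((Z ↔ W) ↔ W): β-rule — branch into (Z ↔ W), W  //  ¬(Z ↔ W), ¬W.
  branch 1 (add (Z ↔ W), W):
    (¬Y → W): β-rule — branch into ¬¬Y  //  W.
      branch 1.1 (add ¬¬Y):
        (U → ¬U): β-rule — branch into ¬U  //  ¬U.
          branch 1.1.1 (add ¬U):
            (Z ↔ W): β-rule — branch into Z, W  //  ¬Z, ¬W.
              branch 1.1.1.1 (add Z, W):
                ○ open, literals {U=F, V=T, W=T, Y=T, Z=T}.
              branch 1.1.1.2 (add ¬Z, ¬W):
                × closes — contains both W and ¬W.
          branch 1.1.2 (add ¬U):
            (Z ↔ W): β-rule — branch into Z, W  //  ¬Z, ¬W.
              branch 1.1.2.1 (add Z, W):
                ○ open, literals {U=F, V=T, W=T, Y=T, Z=T}.
              branch 1.1.2.2 (add ¬Z, ¬W):
                × closes — contains both W and ¬W.
      branch 1.2 (add W):
        (U → ¬U): β-rule — branch into ¬U  //  ¬U.
          branch 1.2.1 (add ¬U):
            (Z ↔ W): β-rule — branch into Z, W  //  ¬Z, ¬W.
              branch 1.2.1.1 (add Z, W):
                ○ open, literals {U=F, V=T, W=T, Z=T}.
              branch 1.2.1.2 (add ¬Z, ¬W):
                × closes — contains both W and ¬W.
          branch 1.2.2 (add ¬U):
            (Z ↔ W): β-rule — branch into Z, W  //  ¬Z, ¬W.
              branch 1.2.2.1 (add Z, W):
                ○ open, literals {U=F, V=T, W=T, Z=T}.
              branch 1.2.2.2 (add ¬Z, ¬W):
                × closes — contains both W and ¬W.
  branch 2 (add ¬(Z ↔ W), ¬W):
    (¬Y → W): β-rule — branch into ¬¬Y  //  W.
      branch 2.1 (add ¬¬Y):
        (U → ¬U): β-rule — branch into ¬U  //  ¬U.
          branch 2.1.1 (add ¬U):
            ¬(Z ↔ W): β-rule — branch into Z, ¬W  //  ¬Z, W.
              branch 2.1.1.1 (add Z, ¬W):
                ○ open, literals {U=F, V=T, W=F, Y=T, Z=T}.
              branch 2.1.1.2 (add ¬Z, W):
                × closes — contains both W and ¬W.
          branch 2.1.2 (add ¬U):
            ¬(Z ↔ W): β-rule — branch into Z, ¬W  //  ¬Z, W.
              branch 2.1.2.1 (add Z, ¬W):
                ○ open, literals {U=F, V=T, W=F, Y=T, Z=T}.
              branch 2.1.2.2 (add ¬Z, W):
                × closes — contains both W and ¬W.
      branch 2.2 (add W):
        × closes — contains both W and ¬W.
7 branches closed, 6 open.
Each open branch fixes some atoms; the unmentioned ones are free. Counting distinct full assignments: branch {U=F, V=T, W=T, Y=T, Z=T} (X) contributes 2 new; branch {U=F, V=T, W=T, Y=T, Z=T} (X) contributes 0 new; branch {U=F, V=T, W=T, Z=T} (X, Y) contributes 2 new; branch {U=F, V=T, W=T, Z=T} (X, Y) contributes 0 new; branch {U=F, V=T, W=F, Y=T, Z=T} (X) contributes 2 new; branch {U=F, V=T, W=F, Y=T, Z=T} (X) contributes 0 new. Total: 6.

6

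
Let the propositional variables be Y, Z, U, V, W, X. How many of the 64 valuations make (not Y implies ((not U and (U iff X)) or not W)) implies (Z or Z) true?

Initial set: {((not Y implies ((not U and (U iff X)) or not W)) implies (Z or Z))}.
((not Y implies ((not U and (U iff X)) or not W)) implies (Z or Z)): β-rule — branch into not (not Y implies ((not U and (U iff X)) or not W))  //  (Z or Z).
  branch 1 (add not (not Y implies ((not U and (U iff X)) or not W))):
    not (not Y implies ((not U and (U iff X)) or not W)): α-rule — add not Y, not ((not U and (U iff X)) or not W).
    not ((not U and (U iff X)) or not W): α-rule — add not (not U and (U iff X)), not not W.
    not (not U and (U iff X)): β-rule — branch into not not U  //  not (U iff X).
      branch 1.1 (add not not U):
        ○ open, literals {U=true, W=true, Y=false}.
      branch 1.2 (add not (U iff X)):
        not (U iff X): β-rule — branch into U, not X  //  not U, X.
          branch 1.2.1 (add U, not X):
            ○ open, literals {U=true, W=true, X=false, Y=false}.
          branch 1.2.2 (add not U, X):
            ○ open, literals {U=false, W=true, X=true, Y=false}.
  branch 2 (add (Z or Z)):
    (Z or Z): β-rule — branch into Z  //  Z.
      branch 2.1 (add Z):
        ○ open, literals {Z=true}.
      branch 2.2 (add Z):
        ○ open, literals {Z=true}.
0 branches closed, 5 open.
Each open branch fixes some atoms; the unmentioned ones are free. Counting distinct full assignments: branch {U=true, W=true, Y=false} (Z, V, X) contributes 8 new; branch {U=true, W=true, X=false, Y=false} (Z, V) contributes 0 new; branch {U=false, W=true, X=true, Y=false} (Z, V) contributes 4 new; branch {Z=true} (Y, U, V, W, X) contributes 26 new; branch {Z=true} (Y, U, V, W, X) contributes 0 new. Total: 38.

38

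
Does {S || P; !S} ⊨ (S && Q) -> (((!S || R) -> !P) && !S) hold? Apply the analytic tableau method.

Initial set: {(S || P); !S; !((S && Q) -> (((!S || R) -> !P) && !S))}.
!((S && Q) -> (((!S || R) -> !P) && !S)): α-rule — add (S && Q), !(((!S || R) -> !P) && !S).
(S && Q): α-rule — add S, Q.
× closes — contains both S and !S.
All 1 branch closes.
Every branch closed, so the premises entail the conclusion.

Yes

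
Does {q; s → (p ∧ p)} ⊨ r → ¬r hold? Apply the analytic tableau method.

Initial set: {q; (s → (p ∧ p)); ¬(r → ¬r)}.
¬(r → ¬r): α-rule — add r, ¬¬r.
(s → (p ∧ p)): β-rule — branch into ¬s  //  (p ∧ p).
  branch 1 (add ¬s):
    ○ open, literals {q=1, r=1, s=0}.
  branch 2 (add (p ∧ p)):
    (p ∧ p): α-rule — add p, p.
    ○ open, literals {p=1, q=1, r=1}.
0 branches closed, 2 open.
An open branch gives a countermodel: q=1, r=1, s=0 (unmentioned atoms arbitrary); the premises hold there but the conclusion fails.

No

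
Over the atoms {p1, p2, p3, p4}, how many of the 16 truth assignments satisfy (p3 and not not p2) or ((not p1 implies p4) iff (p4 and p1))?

Initial set: {((p3 and not not p2) or ((not p1 implies p4) iff (p4 and p1)))}.
((p3 and not not p2) or ((not p1 implies p4) iff (p4 and p1))): β-rule — branch into (p3 and not not p2)  //  ((not p1 implies p4) iff (p4 and p1)).
  branch 1 (add (p3 and not not p2)):
    (p3 and not not p2): α-rule — add p3, not not p2.
    not not p2: drop double negation, giving p2.
    ○ open, literals {p2=T, p3=T}.
  branch 2 (add ((not p1 implies p4) iff (p4 and p1))):
    ((not p1 implies p4) iff (p4 and p1)): β-rule — branch into (not p1 implies p4), (p4 and p1)  //  not (not p1 implies p4), not (p4 and p1).
      branch 2.1 (add (not p1 implies p4), (p4 and p1)):
        (p4 and p1): α-rule — add p4, p1.
        (not p1 implies p4): β-rule — branch into not not p1  //  p4.
          branch 2.1.1 (add not not p1):
            ○ open, literals {p1=T, p4=T}.
          branch 2.1.2 (add p4):
            ○ open, literals {p1=T, p4=T}.
      branch 2.2 (add not (not p1 implies p4), not (p4 and p1)):
        not (not p1 implies p4): α-rule — add not p1, not p4.
        not (p4 and p1): β-rule — branch into not p4  //  not p1.
          branch 2.2.1 (add not p4):
            ○ open, literals {p1=F, p4=F}.
          branch 2.2.2 (add not p1):
            ○ open, literals {p1=F, p4=F}.
0 branches closed, 5 open.
Each open branch fixes some atoms; the unmentioned ones are free. Counting distinct full assignments: branch {p2=T, p3=T} (p1, p4) contributes 4 new; branch {p1=T, p4=T} (p2, p3) contributes 3 new; branch {p1=T, p4=T} (p2, p3) contributes 0 new; branch {p1=F, p4=F} (p2, p3) contributes 3 new; branch {p1=F, p4=F} (p2, p3) contributes 0 new. Total: 10.

10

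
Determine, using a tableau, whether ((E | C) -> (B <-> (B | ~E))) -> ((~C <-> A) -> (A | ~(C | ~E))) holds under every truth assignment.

Not valid

Assume the negation and expand:
Initial set: {F (((E | C) -> (B <-> (B | ~E))) -> ((~C <-> A) -> (A | ~(C | ~E))))}.
F (((E | C) -> (B <-> (B | ~E))) -> ((~C <-> A) -> (A | ~(C | ~E)))): α-rule — add T ((E | C) -> (B <-> (B | ~E))), F ((~C <-> A) -> (A | ~(C | ~E))).
F ((~C <-> A) -> (A | ~(C | ~E))): α-rule — add T (~C <-> A), F (A | ~(C | ~E)).
F (A | ~(C | ~E)): α-rule — add F A, F ~(C | ~E).
T ((E | C) -> (B <-> (B | ~E))): β-rule — branch into F (E | C)  //  T (B <-> (B | ~E)).
  branch 1 (add F (E | C)):
    F (E | C): α-rule — add F E, F C.
    T (~C <-> A): β-rule — branch into T ~C, T A  //  F ~C, F A.
      branch 1.1 (add T ~C, T A):
        × closes — contains both A and ~A.
      branch 1.2 (add F ~C, F A):
        × closes — contains both C and ~C.
  branch 2 (add T (B <-> (B | ~E))):
    T (~C <-> A): β-rule — branch into T ~C, T A  //  F ~C, F A.
      branch 2.1 (add T ~C, T A):
        × closes — contains both A and ~A.
      branch 2.2 (add F ~C, F A):
        F ~(C | ~E): β-rule — branch into T C  //  T ~E.
          branch 2.2.1 (add T C):
            T (B <-> (B | ~E)): β-rule — branch into T B, T (B | ~E)  //  F B, F (B | ~E).
              branch 2.2.1.1 (add T B, T (B | ~E)):
                T (B | ~E): β-rule — branch into T B  //  T ~E.
                  branch 2.2.1.1.1 (add T B):
                    ○ open, literals {A=F, B=T, C=T}.
                  branch 2.2.1.1.2 (add T ~E):
                    ○ open, literals {A=F, B=T, C=T, E=F}.
              branch 2.2.1.2 (add F B, F (B | ~E)):
                F (B | ~E): α-rule — add F B, F ~E.
                ○ open, literals {A=F, B=F, C=T, E=T}.
          branch 2.2.2 (add T ~E):
            T (B <-> (B | ~E)): β-rule — branch into T B, T (B | ~E)  //  F B, F (B | ~E).
              branch 2.2.2.1 (add T B, T (B | ~E)):
                T (B | ~E): β-rule — branch into T B  //  T ~E.
                  branch 2.2.2.1.1 (add T B):
                    ○ open, literals {A=F, B=T, C=T, E=F}.
                  branch 2.2.2.1.2 (add T ~E):
                    ○ open, literals {A=F, B=T, C=T, E=F}.
              branch 2.2.2.2 (add F B, F (B | ~E)):
                F (B | ~E): α-rule — add F B, F ~E.
                × closes — contains both E and ~E.
4 branches closed, 5 open.
An open branch gives a countermodel: A=F, B=T, C=T (unmentioned atoms arbitrary); under it the original formula is false.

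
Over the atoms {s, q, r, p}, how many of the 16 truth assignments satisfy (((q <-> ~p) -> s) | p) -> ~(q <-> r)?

9

Initial set: {((((q <-> ~p) -> s) | p) -> ~(q <-> r))}.
((((q <-> ~p) -> s) | p) -> ~(q <-> r)): β-rule — branch into ~(((q <-> ~p) -> s) | p)  //  ~(q <-> r).
  branch 1 (add ~(((q <-> ~p) -> s) | p)):
    ~(((q <-> ~p) -> s) | p): α-rule — add ~((q <-> ~p) -> s), ~p.
    ~((q <-> ~p) -> s): α-rule — add (q <-> ~p), ~s.
    (q <-> ~p): β-rule — branch into q, ~p  //  ~q, ~~p.
      branch 1.1 (add q, ~p):
        ○ open, literals {p=false, q=true, s=false}.
      branch 1.2 (add ~q, ~~p):
        × closes — contains both p and ~p.
  branch 2 (add ~(q <-> r)):
    ~(q <-> r): β-rule — branch into q, ~r  //  ~q, r.
      branch 2.1 (add q, ~r):
        ○ open, literals {q=true, r=false}.
      branch 2.2 (add ~q, r):
        ○ open, literals {q=false, r=true}.
1 branch closed, 3 open.
Each open branch fixes some atoms; the unmentioned ones are free. Counting distinct full assignments: branch {p=false, q=true, s=false} (r) contributes 2 new; branch {q=true, r=false} (s, p) contributes 3 new; branch {q=false, r=true} (s, p) contributes 4 new. Total: 9.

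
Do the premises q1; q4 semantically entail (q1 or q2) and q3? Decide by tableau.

Initial set: {q1; q4; not ((q1 or q2) and q3)}.
not ((q1 or q2) and q3): β-rule — branch into not (q1 or q2)  //  not q3.
  branch 1 (add not (q1 or q2)):
    not (q1 or q2): α-rule — add not q1, not q2.
    × closes — contains both q1 and not q1.
  branch 2 (add not q3):
    ○ open, literals {q1=true, q3=false, q4=true}.
1 branch closed, 1 open.
An open branch gives a countermodel: q1=true, q3=false, q4=true (unmentioned atoms arbitrary); the premises hold there but the conclusion fails.

No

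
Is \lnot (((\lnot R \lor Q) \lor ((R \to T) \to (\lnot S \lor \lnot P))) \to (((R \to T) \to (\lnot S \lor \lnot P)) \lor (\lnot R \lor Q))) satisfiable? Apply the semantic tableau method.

Unsatisfiable

Initial set: {\lnot (((\lnot R \lor Q) \lor ((R \to T) \to (\lnot S \lor \lnot P))) \to (((R \to T) \to (\lnot S \lor \lnot P)) \lor (\lnot R \lor Q)))}.
\lnot (((\lnot R \lor Q) \lor ((R \to T) \to (\lnot S \lor \lnot P))) \to (((R \to T) \to (\lnot S \lor \lnot P)) \lor (\lnot R \lor Q))): α-rule — add ((\lnot R \lor Q) \lor ((R \to T) \to (\lnot S \lor \lnot P))), \lnot (((R \to T) \to (\lnot S \lor \lnot P)) \lor (\lnot R \lor Q)).
\lnot (((R \to T) \to (\lnot S \lor \lnot P)) \lor (\lnot R \lor Q)): α-rule — add \lnot ((R \to T) \to (\lnot S \lor \lnot P)), \lnot (\lnot R \lor Q).
\lnot ((R \to T) \to (\lnot S \lor \lnot P)): α-rule — add (R \to T), \lnot (\lnot S \lor \lnot P).
\lnot (\lnot R \lor Q): α-rule — add \lnot \lnot R, \lnot Q.
\lnot (\lnot S \lor \lnot P): α-rule — add \lnot \lnot S, \lnot \lnot P.
((\lnot R \lor Q) \lor ((R \to T) \to (\lnot S \lor \lnot P))): β-rule — branch into (\lnot R \lor Q)  //  ((R \to T) \to (\lnot S \lor \lnot P)).
  branch 1 (add (\lnot R \lor Q)):
    (R \to T): β-rule — branch into \lnot R  //  T.
      branch 1.1 (add \lnot R):
        × closes — contains both R and \lnot R.
      branch 1.2 (add T):
        (\lnot R \lor Q): β-rule — branch into \lnot R  //  Q.
          branch 1.2.1 (add \lnot R):
            × closes — contains both R and \lnot R.
          branch 1.2.2 (add Q):
            × closes — contains both Q and \lnot Q.
  branch 2 (add ((R \to T) \to (\lnot S \lor \lnot P))):
    (R \to T): β-rule — branch into \lnot R  //  T.
      branch 2.1 (add \lnot R):
        × closes — contains both R and \lnot R.
      branch 2.2 (add T):
        ((R \to T) \to (\lnot S \lor \lnot P)): β-rule — branch into \lnot (R \to T)  //  (\lnot S \lor \lnot P).
          branch 2.2.1 (add \lnot (R \to T)):
            \lnot (R \to T): α-rule — add R, \lnot T.
            × closes — contains both T and \lnot T.
          branch 2.2.2 (add (\lnot S \lor \lnot P)):
            (\lnot S \lor \lnot P): β-rule — branch into \lnot S  //  \lnot P.
              branch 2.2.2.1 (add \lnot S):
                × closes — contains both S and \lnot S.
              branch 2.2.2.2 (add \lnot P):
                × closes — contains both P and \lnot P.
All 7 branches close.
Every branch closed; the formula is unsatisfiable.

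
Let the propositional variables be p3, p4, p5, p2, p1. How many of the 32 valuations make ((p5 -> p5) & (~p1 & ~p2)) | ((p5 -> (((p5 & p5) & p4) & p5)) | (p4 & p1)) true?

26

Initial set: {(((p5 -> p5) & (~p1 & ~p2)) | ((p5 -> (((p5 & p5) & p4) & p5)) | (p4 & p1)))}.
(((p5 -> p5) & (~p1 & ~p2)) | ((p5 -> (((p5 & p5) & p4) & p5)) | (p4 & p1))): β-rule — branch into ((p5 -> p5) & (~p1 & ~p2))  //  ((p5 -> (((p5 & p5) & p4) & p5)) | (p4 & p1)).
  branch 1 (add ((p5 -> p5) & (~p1 & ~p2))):
    ((p5 -> p5) & (~p1 & ~p2)): α-rule — add (p5 -> p5), (~p1 & ~p2).
    (~p1 & ~p2): α-rule — add ~p1, ~p2.
    (p5 -> p5): β-rule — branch into ~p5  //  p5.
      branch 1.1 (add ~p5):
        ○ open, literals {p1=F, p2=F, p5=F}.
      branch 1.2 (add p5):
        ○ open, literals {p1=F, p2=F, p5=T}.
  branch 2 (add ((p5 -> (((p5 & p5) & p4) & p5)) | (p4 & p1))):
    ((p5 -> (((p5 & p5) & p4) & p5)) | (p4 & p1)): β-rule — branch into (p5 -> (((p5 & p5) & p4) & p5))  //  (p4 & p1).
      branch 2.1 (add (p5 -> (((p5 & p5) & p4) & p5))):
        (p5 -> (((p5 & p5) & p4) & p5)): β-rule — branch into ~p5  //  (((p5 & p5) & p4) & p5).
          branch 2.1.1 (add ~p5):
            ○ open, literals {p5=F}.
          branch 2.1.2 (add (((p5 & p5) & p4) & p5)):
            (((p5 & p5) & p4) & p5): α-rule — add ((p5 & p5) & p4), p5.
            ((p5 & p5) & p4): α-rule — add (p5 & p5), p4.
            (p5 & p5): α-rule — add p5, p5.
            ○ open, literals {p4=T, p5=T}.
      branch 2.2 (add (p4 & p1)):
        (p4 & p1): α-rule — add p4, p1.
        ○ open, literals {p1=T, p4=T}.
0 branches closed, 5 open.
Each open branch fixes some atoms; the unmentioned ones are free. Counting distinct full assignments: branch {p1=F, p2=F, p5=F} (p3, p4) contributes 4 new; branch {p1=F, p2=F, p5=T} (p3, p4) contributes 4 new; branch {p5=F} (p3, p4, p2, p1) contributes 12 new; branch {p4=T, p5=T} (p3, p2, p1) contributes 6 new; branch {p1=T, p4=T} (p3, p5, p2) contributes 0 new. Total: 26.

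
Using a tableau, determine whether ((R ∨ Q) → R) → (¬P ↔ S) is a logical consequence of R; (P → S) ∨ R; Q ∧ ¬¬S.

No

Initial set: {R; ((P → S) ∨ R); (Q ∧ ¬¬S); ¬(((R ∨ Q) → R) → (¬P ↔ S))}.
(Q ∧ ¬¬S): α-rule — add Q, ¬¬S.
¬(((R ∨ Q) → R) → (¬P ↔ S)): α-rule — add ((R ∨ Q) → R), ¬(¬P ↔ S).
¬¬S: drop double negation, giving S.
((P → S) ∨ R): β-rule — branch into (P → S)  //  R.
  branch 1 (add (P → S)):
    ((R ∨ Q) → R): β-rule — branch into ¬(R ∨ Q)  //  R.
      branch 1.1 (add ¬(R ∨ Q)):
        ¬(R ∨ Q): α-rule — add ¬R, ¬Q.
        × closes — contains both R and ¬R.
      branch 1.2 (add R):
        ¬(¬P ↔ S): β-rule — branch into ¬P, ¬S  //  ¬¬P, S.
          branch 1.2.1 (add ¬P, ¬S):
            × closes — contains both S and ¬S.
          branch 1.2.2 (add ¬¬P, S):
            (P → S): β-rule — branch into ¬P  //  S.
              branch 1.2.2.1 (add ¬P):
                × closes — contains both P and ¬P.
              branch 1.2.2.2 (add S):
                ○ open, literals {P=T, Q=T, R=T, S=T}.
  branch 2 (add R):
    ((R ∨ Q) → R): β-rule — branch into ¬(R ∨ Q)  //  R.
      branch 2.1 (add ¬(R ∨ Q)):
        ¬(R ∨ Q): α-rule — add ¬R, ¬Q.
        × closes — contains both R and ¬R.
      branch 2.2 (add R):
        ¬(¬P ↔ S): β-rule — branch into ¬P, ¬S  //  ¬¬P, S.
          branch 2.2.1 (add ¬P, ¬S):
            × closes — contains both S and ¬S.
          branch 2.2.2 (add ¬¬P, S):
            ○ open, literals {P=T, Q=T, R=T, S=T}.
5 branches closed, 2 open.
An open branch gives a countermodel: P=T, Q=T, R=T, S=T (unmentioned atoms arbitrary); the premises hold there but the conclusion fails.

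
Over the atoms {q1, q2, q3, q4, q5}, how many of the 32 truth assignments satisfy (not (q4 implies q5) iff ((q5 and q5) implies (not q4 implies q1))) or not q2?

22

Initial set: {((not (q4 implies q5) iff ((q5 and q5) implies (not q4 implies q1))) or not q2)}.
((not (q4 implies q5) iff ((q5 and q5) implies (not q4 implies q1))) or not q2): β-rule — branch into (not (q4 implies q5) iff ((q5 and q5) implies (not q4 implies q1)))  //  not q2.
  branch 1 (add (not (q4 implies q5) iff ((q5 and q5) implies (not q4 implies q1)))):
    (not (q4 implies q5) iff ((q5 and q5) implies (not q4 implies q1))): β-rule — branch into not (q4 implies q5), ((q5 and q5) implies (not q4 implies q1))  //  not not (q4 implies q5), not ((q5 and q5) implies (not q4 implies q1)).
      branch 1.1 (add not (q4 implies q5), ((q5 and q5) implies (not q4 implies q1))):
        not (q4 implies q5): α-rule — add q4, not q5.
        ((q5 and q5) implies (not q4 implies q1)): β-rule — branch into not (q5 and q5)  //  (not q4 implies q1).
          branch 1.1.1 (add not (q5 and q5)):
            not (q5 and q5): β-rule — branch into not q5  //  not q5.
              branch 1.1.1.1 (add not q5):
                ○ open, literals {q4=true, q5=false}.
              branch 1.1.1.2 (add not q5):
                ○ open, literals {q4=true, q5=false}.
          branch 1.1.2 (add (not q4 implies q1)):
            (not q4 implies q1): β-rule — branch into not not q4  //  q1.
              branch 1.1.2.1 (add not not q4):
                ○ open, literals {q4=true, q5=false}.
              branch 1.1.2.2 (add q1):
                ○ open, literals {q1=true, q4=true, q5=false}.
      branch 1.2 (add not not (q4 implies q5), not ((q5 and q5) implies (not q4 implies q1))):
        not ((q5 and q5) implies (not q4 implies q1)): α-rule — add (q5 and q5), not (not q4 implies q1).
        (q5 and q5): α-rule — add q5, q5.
        not (not q4 implies q1): α-rule — add not q4, not q1.
        not not (q4 implies q5): β-rule — branch into not q4  //  q5.
          branch 1.2.1 (add not q4):
            ○ open, literals {q1=false, q4=false, q5=true}.
          branch 1.2.2 (add q5):
            ○ open, literals {q1=false, q4=false, q5=true}.
  branch 2 (add not q2):
    ○ open, literals {q2=false}.
0 branches closed, 7 open.
Each open branch fixes some atoms; the unmentioned ones are free. Counting distinct full assignments: branch {q4=true, q5=false} (q1, q2, q3) contributes 8 new; branch {q4=true, q5=false} (q1, q2, q3) contributes 0 new; branch {q4=true, q5=false} (q1, q2, q3) contributes 0 new; branch {q1=true, q4=true, q5=false} (q2, q3) contributes 0 new; branch {q1=false, q4=false, q5=true} (q2, q3) contributes 4 new; branch {q1=false, q4=false, q5=true} (q2, q3) contributes 0 new; branch {q2=false} (q1, q3, q4, q5) contributes 10 new. Total: 22.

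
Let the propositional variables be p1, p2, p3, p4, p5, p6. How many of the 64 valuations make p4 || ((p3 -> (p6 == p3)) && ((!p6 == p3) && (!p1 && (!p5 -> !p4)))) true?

Initial set: {(p4 || ((p3 -> (p6 == p3)) && ((!p6 == p3) && (!p1 && (!p5 -> !p4)))))}.
(p4 || ((p3 -> (p6 == p3)) && ((!p6 == p3) && (!p1 && (!p5 -> !p4))))): β-rule — branch into p4  //  ((p3 -> (p6 == p3)) && ((!p6 == p3) && (!p1 && (!p5 -> !p4)))).
  branch 1 (add p4):
    ○ open, literals {p4=1}.
  branch 2 (add ((p3 -> (p6 == p3)) && ((!p6 == p3) && (!p1 && (!p5 -> !p4))))):
    ((p3 -> (p6 == p3)) && ((!p6 == p3) && (!p1 && (!p5 -> !p4)))): α-rule — add (p3 -> (p6 == p3)), ((!p6 == p3) && (!p1 && (!p5 -> !p4))).
    ((!p6 == p3) && (!p1 && (!p5 -> !p4))): α-rule — add (!p6 == p3), (!p1 && (!p5 -> !p4)).
    (!p1 && (!p5 -> !p4)): α-rule — add !p1, (!p5 -> !p4).
    (p3 -> (p6 == p3)): β-rule — branch into !p3  //  (p6 == p3).
      branch 2.1 (add !p3):
        (!p6 == p3): β-rule — branch into !p6, p3  //  !!p6, !p3.
          branch 2.1.1 (add !p6, p3):
            × closes — contains both p3 and !p3.
          branch 2.1.2 (add !!p6, !p3):
            (!p5 -> !p4): β-rule — branch into !!p5  //  !p4.
              branch 2.1.2.1 (add !!p5):
                ○ open, literals {p1=0, p3=0, p5=1, p6=1}.
              branch 2.1.2.2 (add !p4):
                ○ open, literals {p1=0, p3=0, p4=0, p6=1}.
      branch 2.2 (add (p6 == p3)):
        (!p6 == p3): β-rule — branch into !p6, p3  //  !!p6, !p3.
          branch 2.2.1 (add !p6, p3):
            (!p5 -> !p4): β-rule — branch into !!p5  //  !p4.
              branch 2.2.1.1 (add !!p5):
                (p6 == p3): β-rule — branch into p6, p3  //  !p6, !p3.
                  branch 2.2.1.1.1 (add p6, p3):
                    × closes — contains both p6 and !p6.
                  branch 2.2.1.1.2 (add !p6, !p3):
                    × closes — contains both p3 and !p3.
              branch 2.2.1.2 (add !p4):
                (p6 == p3): β-rule — branch into p6, p3  //  !p6, !p3.
                  branch 2.2.1.2.1 (add p6, p3):
                    × closes — contains both p6 and !p6.
                  branch 2.2.1.2.2 (add !p6, !p3):
                    × closes — contains both p3 and !p3.
          branch 2.2.2 (add !!p6, !p3):
            (!p5 -> !p4): β-rule — branch into !!p5  //  !p4.
              branch 2.2.2.1 (add !!p5):
                (p6 == p3): β-rule — branch into p6, p3  //  !p6, !p3.
                  branch 2.2.2.1.1 (add p6, p3):
                    × closes — contains both p3 and !p3.
                  branch 2.2.2.1.2 (add !p6, !p3):
                    × closes — contains both p6 and !p6.
              branch 2.2.2.2 (add !p4):
                (p6 == p3): β-rule — branch into p6, p3  //  !p6, !p3.
                  branch 2.2.2.2.1 (add p6, p3):
                    × closes — contains both p3 and !p3.
                  branch 2.2.2.2.2 (add !p6, !p3):
                    × closes — contains both p6 and !p6.
9 branches closed, 3 open.
Each open branch fixes some atoms; the unmentioned ones are free. Counting distinct full assignments: branch {p4=1} (p1, p2, p3, p5, p6) contributes 32 new; branch {p1=0, p3=0, p5=1, p6=1} (p2, p4) contributes 2 new; branch {p1=0, p3=0, p4=0, p6=1} (p2, p5) contributes 2 new. Total: 36.

36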